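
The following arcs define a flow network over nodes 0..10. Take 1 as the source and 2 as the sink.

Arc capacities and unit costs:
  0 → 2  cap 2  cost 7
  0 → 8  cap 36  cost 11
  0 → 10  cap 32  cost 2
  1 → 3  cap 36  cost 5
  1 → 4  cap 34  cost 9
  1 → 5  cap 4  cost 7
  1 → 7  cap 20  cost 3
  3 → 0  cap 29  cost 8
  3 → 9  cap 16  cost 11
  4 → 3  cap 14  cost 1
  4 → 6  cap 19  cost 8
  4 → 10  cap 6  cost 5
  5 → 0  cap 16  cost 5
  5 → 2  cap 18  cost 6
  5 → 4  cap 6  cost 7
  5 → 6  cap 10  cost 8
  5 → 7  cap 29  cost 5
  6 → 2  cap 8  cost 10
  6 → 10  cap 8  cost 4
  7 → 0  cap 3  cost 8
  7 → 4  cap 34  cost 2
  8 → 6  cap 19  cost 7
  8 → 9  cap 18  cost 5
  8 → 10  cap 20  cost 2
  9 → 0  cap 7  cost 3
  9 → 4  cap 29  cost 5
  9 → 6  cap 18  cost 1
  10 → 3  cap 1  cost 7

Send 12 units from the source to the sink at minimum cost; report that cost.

Minimum cost for 12 units: 226

shortest-cost path #1: 1→5→2 push 4 @ unit cost 13 (adds 52)
shortest-cost path #2: 1→7→0→2 push 2 @ unit cost 18 (adds 36)
shortest-cost path #3: 1→7→4→6→2 push 6 @ unit cost 23 (adds 138)
total cost = 226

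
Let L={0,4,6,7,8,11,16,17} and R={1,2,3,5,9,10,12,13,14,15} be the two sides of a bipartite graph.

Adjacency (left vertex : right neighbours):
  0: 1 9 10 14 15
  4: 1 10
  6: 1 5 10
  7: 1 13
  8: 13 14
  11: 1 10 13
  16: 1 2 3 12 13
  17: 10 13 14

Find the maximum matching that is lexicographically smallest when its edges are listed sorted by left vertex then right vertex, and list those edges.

Lex-smallest maximum matching: {(0,9), (4,1), (6,5), (7,13), (8,14), (11,10), (16,2)}

|M| = 7 (so the lex-smallest maximum matching has 7 edges)
process left vertices in ascending order; for each, take the smallest-labelled available neighbour that still permits 7 edges overall, or leave it unmatched if none does
lex-smallest matching: {0-9, 4-1, 6-5, 7-13, 8-14, 11-10, 16-2}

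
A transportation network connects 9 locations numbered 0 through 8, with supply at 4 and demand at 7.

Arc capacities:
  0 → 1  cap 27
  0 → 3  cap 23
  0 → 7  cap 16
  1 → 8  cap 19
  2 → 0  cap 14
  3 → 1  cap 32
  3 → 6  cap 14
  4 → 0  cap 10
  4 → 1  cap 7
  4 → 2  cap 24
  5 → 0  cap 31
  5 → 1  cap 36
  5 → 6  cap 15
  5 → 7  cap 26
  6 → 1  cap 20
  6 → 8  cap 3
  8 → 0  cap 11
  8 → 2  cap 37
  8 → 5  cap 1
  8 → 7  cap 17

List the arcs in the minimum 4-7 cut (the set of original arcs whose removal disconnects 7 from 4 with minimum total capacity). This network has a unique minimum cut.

Min-cut arcs: {(2,0), (4,0), (4,1)} (total capacity 31)

augment #1: 4→0→7 push 10
augment #2: 4→1→8→7 push 7
augment #3: 4→2→0→7 push 6
augment #4: 4→2→0→1→8→7 push 8
max flow = 31; residual-reachable set from 4 gives S-side
cut edges (S→T): {(2,0), (4,0), (4,1)} total cap 31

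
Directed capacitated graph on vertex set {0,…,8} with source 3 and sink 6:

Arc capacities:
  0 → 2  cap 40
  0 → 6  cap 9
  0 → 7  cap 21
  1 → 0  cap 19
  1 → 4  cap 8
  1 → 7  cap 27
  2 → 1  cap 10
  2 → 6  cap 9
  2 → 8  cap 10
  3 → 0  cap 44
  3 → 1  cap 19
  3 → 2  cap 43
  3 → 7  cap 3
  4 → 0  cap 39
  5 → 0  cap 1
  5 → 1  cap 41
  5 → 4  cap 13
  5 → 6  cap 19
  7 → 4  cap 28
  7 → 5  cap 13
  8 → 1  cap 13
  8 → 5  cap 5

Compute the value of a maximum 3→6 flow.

augment #1: 3→0→6 bottleneck 9, total now 9
augment #2: 3→2→6 bottleneck 9, total now 18
augment #3: 3→7→5→6 bottleneck 3, total now 21
augment #4: 3→0→7→5→6 bottleneck 10, total now 31
augment #5: 3→2→8→5→6 bottleneck 5, total now 36

Maximum flow value: 36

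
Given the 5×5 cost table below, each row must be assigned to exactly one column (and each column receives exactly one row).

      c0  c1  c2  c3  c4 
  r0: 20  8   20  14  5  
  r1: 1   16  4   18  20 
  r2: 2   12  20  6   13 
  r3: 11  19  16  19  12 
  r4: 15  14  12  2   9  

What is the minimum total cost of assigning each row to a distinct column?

optimal assignment: row0→col1 (cost 8), row1→col2 (cost 4), row2→col0 (cost 2), row3→col4 (cost 12), row4→col3 (cost 2)
total = 8 + 4 + 2 + 12 + 2 = 28

Minimum assignment cost: 28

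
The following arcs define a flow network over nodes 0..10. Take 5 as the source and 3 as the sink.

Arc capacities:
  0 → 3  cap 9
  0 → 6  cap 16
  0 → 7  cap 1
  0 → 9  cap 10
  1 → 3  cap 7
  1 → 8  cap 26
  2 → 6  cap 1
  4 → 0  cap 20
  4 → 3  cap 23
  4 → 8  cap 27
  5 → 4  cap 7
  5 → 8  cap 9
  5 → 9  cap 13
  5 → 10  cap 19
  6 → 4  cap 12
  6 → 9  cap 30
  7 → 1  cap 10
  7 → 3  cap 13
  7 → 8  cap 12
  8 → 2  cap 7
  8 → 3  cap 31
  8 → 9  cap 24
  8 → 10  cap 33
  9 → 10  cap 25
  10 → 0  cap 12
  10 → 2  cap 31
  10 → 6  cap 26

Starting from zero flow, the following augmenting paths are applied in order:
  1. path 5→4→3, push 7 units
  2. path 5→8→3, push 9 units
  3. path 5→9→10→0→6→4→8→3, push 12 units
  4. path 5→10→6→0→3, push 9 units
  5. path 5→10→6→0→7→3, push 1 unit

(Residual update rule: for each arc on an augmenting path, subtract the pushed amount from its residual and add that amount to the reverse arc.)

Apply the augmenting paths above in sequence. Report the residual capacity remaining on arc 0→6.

after path 1 (5→4→3, push 7): res(0,6)=16
after path 2 (5→8→3, push 9): res(0,6)=16
after path 3 (5→9→10→0→6→4→8→3, push 12): res(0,6)=4
after path 4 (5→10→6→0→3, push 9): res(0,6)=13
after path 5 (5→10→6→0→7→3, push 1): res(0,6)=14

Residual capacity of (0,6): 14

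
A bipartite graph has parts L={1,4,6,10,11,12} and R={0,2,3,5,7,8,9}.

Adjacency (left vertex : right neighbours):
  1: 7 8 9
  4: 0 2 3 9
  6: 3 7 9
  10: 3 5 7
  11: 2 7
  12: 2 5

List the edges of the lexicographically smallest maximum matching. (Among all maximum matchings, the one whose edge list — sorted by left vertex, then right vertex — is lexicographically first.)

|M| = 6 (so the lex-smallest maximum matching has 6 edges)
process left vertices in ascending order; for each, take the smallest-labelled available neighbour that still permits 6 edges overall, or leave it unmatched if none does
lex-smallest matching: {1-7, 4-0, 6-9, 10-3, 11-2, 12-5}

Lex-smallest maximum matching: {(1,7), (4,0), (6,9), (10,3), (11,2), (12,5)}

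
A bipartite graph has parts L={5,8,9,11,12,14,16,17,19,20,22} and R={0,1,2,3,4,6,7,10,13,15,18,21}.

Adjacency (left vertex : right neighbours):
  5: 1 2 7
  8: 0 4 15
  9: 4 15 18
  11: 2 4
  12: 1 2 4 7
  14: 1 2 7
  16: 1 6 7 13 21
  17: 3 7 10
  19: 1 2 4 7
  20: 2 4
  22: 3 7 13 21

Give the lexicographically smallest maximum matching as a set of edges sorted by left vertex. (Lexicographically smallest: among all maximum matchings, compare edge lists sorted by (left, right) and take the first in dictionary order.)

Lex-smallest maximum matching: {(5,1), (8,0), (9,15), (11,2), (12,4), (14,7), (16,6), (17,3), (22,13)}

|M| = 9 (so the lex-smallest maximum matching has 9 edges)
process left vertices in ascending order; for each, take the smallest-labelled available neighbour that still permits 9 edges overall, or leave it unmatched if none does
lex-smallest matching: {5-1, 8-0, 9-15, 11-2, 12-4, 14-7, 16-6, 17-3, 22-13}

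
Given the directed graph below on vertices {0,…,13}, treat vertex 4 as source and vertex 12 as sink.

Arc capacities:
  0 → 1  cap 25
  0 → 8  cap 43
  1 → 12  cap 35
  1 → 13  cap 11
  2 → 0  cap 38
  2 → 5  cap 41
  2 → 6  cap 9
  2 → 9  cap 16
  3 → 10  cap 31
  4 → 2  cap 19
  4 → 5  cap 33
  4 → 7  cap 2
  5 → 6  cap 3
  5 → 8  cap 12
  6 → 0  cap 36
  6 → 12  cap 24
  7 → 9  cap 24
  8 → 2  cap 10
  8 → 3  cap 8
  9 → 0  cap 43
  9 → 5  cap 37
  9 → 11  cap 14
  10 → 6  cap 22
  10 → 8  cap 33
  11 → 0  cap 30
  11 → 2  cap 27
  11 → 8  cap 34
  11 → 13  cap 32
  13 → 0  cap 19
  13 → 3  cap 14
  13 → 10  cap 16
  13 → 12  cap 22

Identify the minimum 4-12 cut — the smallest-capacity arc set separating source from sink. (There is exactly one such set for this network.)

augment #1: 4→2→6→12 push 9
augment #2: 4→5→6→12 push 3
augment #3: 4→2→0→1→12 push 10
augment #4: 4→7→9→0→1→12 push 2
augment #5: 4→5→8→2→0→1→12 push 10
augment #6: 4→5→8→3→10→6→12 push 2
max flow = 36; residual-reachable set from 4 gives S-side
cut edges (S→T): {(4,2), (4,7), (5,6), (5,8)} total cap 36

Min-cut arcs: {(4,2), (4,7), (5,6), (5,8)} (total capacity 36)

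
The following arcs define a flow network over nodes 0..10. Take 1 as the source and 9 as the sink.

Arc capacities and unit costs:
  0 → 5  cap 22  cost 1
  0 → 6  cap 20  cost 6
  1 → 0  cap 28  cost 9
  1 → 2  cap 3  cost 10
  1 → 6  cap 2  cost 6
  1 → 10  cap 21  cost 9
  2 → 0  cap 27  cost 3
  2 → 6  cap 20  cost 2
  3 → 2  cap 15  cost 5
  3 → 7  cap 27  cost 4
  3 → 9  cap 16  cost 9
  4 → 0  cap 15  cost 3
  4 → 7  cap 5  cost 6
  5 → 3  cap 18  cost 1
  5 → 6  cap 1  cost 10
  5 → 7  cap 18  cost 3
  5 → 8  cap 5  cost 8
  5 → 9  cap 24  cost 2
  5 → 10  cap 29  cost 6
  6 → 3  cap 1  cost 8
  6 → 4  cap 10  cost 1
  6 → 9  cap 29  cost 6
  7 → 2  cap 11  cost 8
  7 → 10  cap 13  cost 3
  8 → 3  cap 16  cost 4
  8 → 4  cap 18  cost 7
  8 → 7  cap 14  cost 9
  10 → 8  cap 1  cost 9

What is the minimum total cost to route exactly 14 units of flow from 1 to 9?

shortest-cost path #1: 1→6→9 push 2 @ unit cost 12 (adds 24)
shortest-cost path #2: 1→0→5→9 push 12 @ unit cost 12 (adds 144)
total cost = 168

Minimum cost for 14 units: 168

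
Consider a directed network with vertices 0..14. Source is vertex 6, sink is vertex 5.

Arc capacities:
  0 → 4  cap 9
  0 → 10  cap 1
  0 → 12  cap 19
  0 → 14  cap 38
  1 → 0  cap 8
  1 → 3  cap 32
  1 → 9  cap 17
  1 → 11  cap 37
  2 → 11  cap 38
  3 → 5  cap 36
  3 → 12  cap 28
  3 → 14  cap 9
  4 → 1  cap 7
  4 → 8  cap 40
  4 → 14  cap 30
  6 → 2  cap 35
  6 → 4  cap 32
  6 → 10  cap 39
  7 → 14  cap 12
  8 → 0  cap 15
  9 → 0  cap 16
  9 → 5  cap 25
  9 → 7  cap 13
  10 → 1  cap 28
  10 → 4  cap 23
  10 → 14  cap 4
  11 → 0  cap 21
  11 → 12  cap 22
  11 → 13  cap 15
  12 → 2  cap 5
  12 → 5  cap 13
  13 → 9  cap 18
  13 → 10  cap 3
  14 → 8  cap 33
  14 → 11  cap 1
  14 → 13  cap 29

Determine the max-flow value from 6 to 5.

Maximum flow value: 66

augment #1: 6→2→11→12→5 bottleneck 13, total now 13
augment #2: 6→4→1→3→5 bottleneck 7, total now 20
augment #3: 6→10→1→3→5 bottleneck 25, total now 45
augment #4: 6→10→1→9→5 bottleneck 3, total now 48
augment #5: 6→2→11→13→9→5 bottleneck 15, total now 63
augment #6: 6→4→14→13→9→5 bottleneck 3, total now 66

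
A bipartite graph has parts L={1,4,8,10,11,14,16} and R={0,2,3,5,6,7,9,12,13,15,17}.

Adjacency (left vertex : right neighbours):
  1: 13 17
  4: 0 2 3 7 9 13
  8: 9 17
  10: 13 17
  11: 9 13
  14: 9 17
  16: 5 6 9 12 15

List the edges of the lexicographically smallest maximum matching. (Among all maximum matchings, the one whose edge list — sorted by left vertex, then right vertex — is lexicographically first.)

|M| = 5 (so the lex-smallest maximum matching has 5 edges)
process left vertices in ascending order; for each, take the smallest-labelled available neighbour that still permits 5 edges overall, or leave it unmatched if none does
lex-smallest matching: {1-13, 4-0, 8-9, 10-17, 16-5}

Lex-smallest maximum matching: {(1,13), (4,0), (8,9), (10,17), (16,5)}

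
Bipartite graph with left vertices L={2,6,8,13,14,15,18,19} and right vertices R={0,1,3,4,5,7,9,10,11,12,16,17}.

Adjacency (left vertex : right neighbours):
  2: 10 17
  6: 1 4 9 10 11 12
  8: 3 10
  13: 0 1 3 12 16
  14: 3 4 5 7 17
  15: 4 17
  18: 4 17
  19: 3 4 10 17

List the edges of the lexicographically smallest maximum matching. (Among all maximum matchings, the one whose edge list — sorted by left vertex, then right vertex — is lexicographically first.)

Lex-smallest maximum matching: {(2,10), (6,1), (8,3), (13,0), (14,5), (15,4), (18,17)}

|M| = 7 (so the lex-smallest maximum matching has 7 edges)
process left vertices in ascending order; for each, take the smallest-labelled available neighbour that still permits 7 edges overall, or leave it unmatched if none does
lex-smallest matching: {2-10, 6-1, 8-3, 13-0, 14-5, 15-4, 18-17}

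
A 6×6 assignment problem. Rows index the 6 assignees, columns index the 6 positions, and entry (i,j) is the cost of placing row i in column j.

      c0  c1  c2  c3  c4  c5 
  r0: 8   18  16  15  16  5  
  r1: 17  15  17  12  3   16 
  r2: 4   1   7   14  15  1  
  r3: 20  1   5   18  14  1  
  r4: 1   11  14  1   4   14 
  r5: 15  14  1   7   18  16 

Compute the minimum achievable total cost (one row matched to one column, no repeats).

Minimum assignment cost: 15

one of 3 optimal assignments: row0→col0 (cost 8), row1→col4 (cost 3), row2→col1 (cost 1), row3→col5 (cost 1), row4→col3 (cost 1), row5→col2 (cost 1)
total = 8 + 3 + 1 + 1 + 1 + 1 = 15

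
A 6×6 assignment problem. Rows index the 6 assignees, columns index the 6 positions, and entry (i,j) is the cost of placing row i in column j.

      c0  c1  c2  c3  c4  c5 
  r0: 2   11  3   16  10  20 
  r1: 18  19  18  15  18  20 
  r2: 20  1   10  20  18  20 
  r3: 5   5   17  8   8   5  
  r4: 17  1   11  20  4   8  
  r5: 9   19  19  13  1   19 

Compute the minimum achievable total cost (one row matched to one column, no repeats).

optimal assignment: row0→col2 (cost 3), row1→col3 (cost 15), row2→col1 (cost 1), row3→col0 (cost 5), row4→col5 (cost 8), row5→col4 (cost 1)
total = 3 + 15 + 1 + 5 + 8 + 1 = 33

Minimum assignment cost: 33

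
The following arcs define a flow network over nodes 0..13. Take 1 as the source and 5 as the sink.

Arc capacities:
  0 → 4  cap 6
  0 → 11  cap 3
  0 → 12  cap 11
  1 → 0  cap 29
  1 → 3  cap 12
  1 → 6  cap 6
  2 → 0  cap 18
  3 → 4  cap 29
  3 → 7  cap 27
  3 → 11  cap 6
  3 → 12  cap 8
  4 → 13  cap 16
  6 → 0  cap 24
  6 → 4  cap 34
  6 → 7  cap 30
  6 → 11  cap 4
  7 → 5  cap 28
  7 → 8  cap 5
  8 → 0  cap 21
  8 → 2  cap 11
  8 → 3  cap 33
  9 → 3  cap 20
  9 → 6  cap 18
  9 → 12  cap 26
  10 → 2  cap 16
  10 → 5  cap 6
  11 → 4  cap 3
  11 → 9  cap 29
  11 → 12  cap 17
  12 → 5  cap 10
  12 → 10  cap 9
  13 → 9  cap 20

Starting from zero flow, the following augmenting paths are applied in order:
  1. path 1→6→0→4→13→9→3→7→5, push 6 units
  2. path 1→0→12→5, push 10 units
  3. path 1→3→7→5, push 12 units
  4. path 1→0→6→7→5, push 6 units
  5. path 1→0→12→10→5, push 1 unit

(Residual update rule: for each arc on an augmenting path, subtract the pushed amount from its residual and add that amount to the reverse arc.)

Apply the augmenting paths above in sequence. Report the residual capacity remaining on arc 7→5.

Residual capacity of (7,5): 4

after path 1 (1→6→0→4→13→9→3→7→5, push 6): res(7,5)=22
after path 2 (1→0→12→5, push 10): res(7,5)=22
after path 3 (1→3→7→5, push 12): res(7,5)=10
after path 4 (1→0→6→7→5, push 6): res(7,5)=4
after path 5 (1→0→12→10→5, push 1): res(7,5)=4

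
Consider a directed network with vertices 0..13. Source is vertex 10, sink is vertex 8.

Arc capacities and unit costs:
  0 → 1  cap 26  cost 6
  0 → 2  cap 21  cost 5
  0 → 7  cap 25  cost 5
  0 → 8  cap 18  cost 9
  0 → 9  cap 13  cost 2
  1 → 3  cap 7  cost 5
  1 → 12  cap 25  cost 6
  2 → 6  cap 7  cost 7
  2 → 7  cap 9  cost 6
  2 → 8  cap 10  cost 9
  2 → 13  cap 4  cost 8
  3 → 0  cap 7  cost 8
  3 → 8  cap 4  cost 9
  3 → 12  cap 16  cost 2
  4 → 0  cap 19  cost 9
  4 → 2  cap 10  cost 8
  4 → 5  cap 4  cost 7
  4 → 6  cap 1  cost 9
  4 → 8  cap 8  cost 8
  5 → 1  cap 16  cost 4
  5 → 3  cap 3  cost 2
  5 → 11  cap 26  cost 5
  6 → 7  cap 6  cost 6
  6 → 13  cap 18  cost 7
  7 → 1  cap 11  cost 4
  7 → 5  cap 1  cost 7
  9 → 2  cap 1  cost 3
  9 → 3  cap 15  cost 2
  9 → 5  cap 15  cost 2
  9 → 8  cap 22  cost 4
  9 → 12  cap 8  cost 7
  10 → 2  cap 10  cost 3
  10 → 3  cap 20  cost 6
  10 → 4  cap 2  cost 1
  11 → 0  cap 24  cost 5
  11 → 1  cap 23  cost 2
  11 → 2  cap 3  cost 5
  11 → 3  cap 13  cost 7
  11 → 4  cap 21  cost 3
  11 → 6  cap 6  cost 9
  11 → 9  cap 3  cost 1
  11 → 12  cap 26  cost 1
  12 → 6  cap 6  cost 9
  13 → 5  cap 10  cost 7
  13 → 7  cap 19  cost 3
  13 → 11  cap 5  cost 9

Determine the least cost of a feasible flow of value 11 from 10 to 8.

shortest-cost path #1: 10→4→8 push 2 @ unit cost 9 (adds 18)
shortest-cost path #2: 10→2→8 push 9 @ unit cost 12 (adds 108)
total cost = 126

Minimum cost for 11 units: 126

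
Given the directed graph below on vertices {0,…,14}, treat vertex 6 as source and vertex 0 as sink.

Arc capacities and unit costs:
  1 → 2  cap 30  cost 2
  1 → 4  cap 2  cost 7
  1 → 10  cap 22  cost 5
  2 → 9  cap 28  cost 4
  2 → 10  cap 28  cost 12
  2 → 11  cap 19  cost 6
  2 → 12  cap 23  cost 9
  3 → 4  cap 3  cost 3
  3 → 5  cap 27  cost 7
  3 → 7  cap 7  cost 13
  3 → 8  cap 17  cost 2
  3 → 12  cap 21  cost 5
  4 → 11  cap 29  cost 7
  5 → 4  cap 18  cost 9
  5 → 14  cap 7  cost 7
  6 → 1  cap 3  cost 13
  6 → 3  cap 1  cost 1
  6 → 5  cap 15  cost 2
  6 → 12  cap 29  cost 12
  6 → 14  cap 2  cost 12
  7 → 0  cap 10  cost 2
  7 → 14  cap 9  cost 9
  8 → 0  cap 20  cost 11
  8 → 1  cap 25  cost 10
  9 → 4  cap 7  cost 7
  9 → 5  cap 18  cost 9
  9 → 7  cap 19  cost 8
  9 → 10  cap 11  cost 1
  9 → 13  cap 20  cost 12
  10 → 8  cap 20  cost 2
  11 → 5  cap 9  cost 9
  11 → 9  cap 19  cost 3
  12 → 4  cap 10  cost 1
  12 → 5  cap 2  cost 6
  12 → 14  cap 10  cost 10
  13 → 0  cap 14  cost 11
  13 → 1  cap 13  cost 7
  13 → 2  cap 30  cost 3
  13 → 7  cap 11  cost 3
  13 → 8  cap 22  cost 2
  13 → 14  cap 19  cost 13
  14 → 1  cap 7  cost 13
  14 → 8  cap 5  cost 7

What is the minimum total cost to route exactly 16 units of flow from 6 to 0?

shortest-cost path #1: 6→3→8→0 push 1 @ unit cost 14 (adds 14)
shortest-cost path #2: 6→5→14→8→0 push 5 @ unit cost 27 (adds 135)
shortest-cost path #3: 6→1→2→9→7→0 push 3 @ unit cost 29 (adds 87)
shortest-cost path #4: 6→5→4→11→9→7→0 push 7 @ unit cost 31 (adds 217)
total cost = 453

Minimum cost for 16 units: 453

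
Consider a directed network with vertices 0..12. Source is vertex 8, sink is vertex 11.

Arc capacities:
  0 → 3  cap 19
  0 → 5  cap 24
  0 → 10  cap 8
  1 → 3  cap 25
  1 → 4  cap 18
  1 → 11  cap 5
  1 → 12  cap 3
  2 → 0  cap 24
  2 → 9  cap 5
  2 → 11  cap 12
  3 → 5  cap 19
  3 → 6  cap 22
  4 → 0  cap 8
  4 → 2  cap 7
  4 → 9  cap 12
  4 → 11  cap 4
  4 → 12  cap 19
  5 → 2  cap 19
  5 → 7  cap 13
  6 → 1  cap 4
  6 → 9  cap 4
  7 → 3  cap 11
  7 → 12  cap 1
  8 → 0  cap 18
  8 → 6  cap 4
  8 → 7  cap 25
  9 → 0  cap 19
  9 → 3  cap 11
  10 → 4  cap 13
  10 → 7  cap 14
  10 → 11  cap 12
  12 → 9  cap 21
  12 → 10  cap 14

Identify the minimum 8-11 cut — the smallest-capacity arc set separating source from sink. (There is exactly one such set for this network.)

augment #1: 8→0→10→11 push 8
augment #2: 8→6→1→11 push 4
augment #3: 8→0→5→2→11 push 10
augment #4: 8→7→12→10→11 push 1
augment #5: 8→7→3→5→2→11 push 2
max flow = 25; residual-reachable set from 8 gives S-side
cut edges (S→T): {(0,10), (2,11), (6,1), (7,12)} total cap 25

Min-cut arcs: {(0,10), (2,11), (6,1), (7,12)} (total capacity 25)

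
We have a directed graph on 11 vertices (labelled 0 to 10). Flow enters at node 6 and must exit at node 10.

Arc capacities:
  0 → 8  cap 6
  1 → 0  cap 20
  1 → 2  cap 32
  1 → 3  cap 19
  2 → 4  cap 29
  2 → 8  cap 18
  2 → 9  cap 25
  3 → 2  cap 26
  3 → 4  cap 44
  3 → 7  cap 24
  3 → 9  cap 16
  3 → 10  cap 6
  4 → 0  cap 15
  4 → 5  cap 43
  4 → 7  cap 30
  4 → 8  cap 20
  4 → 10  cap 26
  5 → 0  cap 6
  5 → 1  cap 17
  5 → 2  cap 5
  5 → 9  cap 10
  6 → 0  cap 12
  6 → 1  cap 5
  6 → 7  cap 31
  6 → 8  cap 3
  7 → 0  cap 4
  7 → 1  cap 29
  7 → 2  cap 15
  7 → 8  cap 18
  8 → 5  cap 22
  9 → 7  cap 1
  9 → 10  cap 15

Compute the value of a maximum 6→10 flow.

Maximum flow value: 45

augment #1: 6→1→3→10 bottleneck 5, total now 5
augment #2: 6→7→1→3→10 bottleneck 1, total now 6
augment #3: 6→7→2→4→10 bottleneck 15, total now 21
augment #4: 6→8→5→9→10 bottleneck 3, total now 24
augment #5: 6→0→8→5→9→10 bottleneck 6, total now 30
augment #6: 6→7→1→2→4→10 bottleneck 11, total now 41
augment #7: 6→7→1→2→9→10 bottleneck 4, total now 45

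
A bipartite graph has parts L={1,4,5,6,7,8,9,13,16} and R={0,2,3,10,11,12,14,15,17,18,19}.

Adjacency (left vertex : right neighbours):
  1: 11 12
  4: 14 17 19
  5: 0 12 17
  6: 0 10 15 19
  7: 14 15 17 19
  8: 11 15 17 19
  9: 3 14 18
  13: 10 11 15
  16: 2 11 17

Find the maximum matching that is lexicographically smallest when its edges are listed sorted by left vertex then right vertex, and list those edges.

Lex-smallest maximum matching: {(1,11), (4,14), (5,0), (6,10), (7,17), (8,19), (9,3), (13,15), (16,2)}

|M| = 9 (so the lex-smallest maximum matching has 9 edges)
process left vertices in ascending order; for each, take the smallest-labelled available neighbour that still permits 9 edges overall, or leave it unmatched if none does
lex-smallest matching: {1-11, 4-14, 5-0, 6-10, 7-17, 8-19, 9-3, 13-15, 16-2}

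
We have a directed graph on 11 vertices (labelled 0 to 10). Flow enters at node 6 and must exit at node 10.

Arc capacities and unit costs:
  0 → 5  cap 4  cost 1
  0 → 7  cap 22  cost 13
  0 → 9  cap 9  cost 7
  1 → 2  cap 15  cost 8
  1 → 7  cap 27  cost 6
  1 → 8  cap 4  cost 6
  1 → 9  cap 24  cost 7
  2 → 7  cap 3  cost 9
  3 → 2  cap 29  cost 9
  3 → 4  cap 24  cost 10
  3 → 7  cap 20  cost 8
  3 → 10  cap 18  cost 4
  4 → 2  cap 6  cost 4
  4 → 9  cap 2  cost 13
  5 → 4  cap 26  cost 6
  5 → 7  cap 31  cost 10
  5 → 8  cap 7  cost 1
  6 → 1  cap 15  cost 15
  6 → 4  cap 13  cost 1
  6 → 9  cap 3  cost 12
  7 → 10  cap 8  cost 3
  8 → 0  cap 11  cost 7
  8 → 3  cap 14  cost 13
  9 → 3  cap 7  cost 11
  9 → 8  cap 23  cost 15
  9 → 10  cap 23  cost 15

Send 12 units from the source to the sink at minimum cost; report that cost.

Minimum cost for 12 units: 281

shortest-cost path #1: 6→4→2→7→10 push 3 @ unit cost 17 (adds 51)
shortest-cost path #2: 6→1→7→10 push 5 @ unit cost 24 (adds 120)
shortest-cost path #3: 6→9→10 push 3 @ unit cost 27 (adds 81)
shortest-cost path #4: 6→4→9→10 push 1 @ unit cost 29 (adds 29)
total cost = 281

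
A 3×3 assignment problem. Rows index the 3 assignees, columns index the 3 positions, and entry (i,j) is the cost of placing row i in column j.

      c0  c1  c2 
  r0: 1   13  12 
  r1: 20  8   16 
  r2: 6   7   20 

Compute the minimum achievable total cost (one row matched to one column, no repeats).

Minimum assignment cost: 24

optimal assignment: row0→col0 (cost 1), row1→col2 (cost 16), row2→col1 (cost 7)
total = 1 + 16 + 7 = 24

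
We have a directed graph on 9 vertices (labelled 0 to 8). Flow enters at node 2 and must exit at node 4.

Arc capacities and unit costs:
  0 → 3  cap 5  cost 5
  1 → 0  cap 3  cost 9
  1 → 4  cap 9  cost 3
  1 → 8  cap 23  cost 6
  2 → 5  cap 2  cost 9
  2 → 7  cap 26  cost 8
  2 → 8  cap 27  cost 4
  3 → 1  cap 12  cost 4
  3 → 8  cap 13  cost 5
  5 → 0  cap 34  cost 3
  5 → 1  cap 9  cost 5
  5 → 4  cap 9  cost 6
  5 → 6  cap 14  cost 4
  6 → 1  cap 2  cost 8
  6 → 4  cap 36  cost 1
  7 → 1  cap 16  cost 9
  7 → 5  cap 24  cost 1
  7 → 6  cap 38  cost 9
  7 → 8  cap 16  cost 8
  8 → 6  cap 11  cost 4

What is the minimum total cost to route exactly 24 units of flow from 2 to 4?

Minimum cost for 24 units: 281

shortest-cost path #1: 2→8→6→4 push 11 @ unit cost 9 (adds 99)
shortest-cost path #2: 2→5→6→4 push 2 @ unit cost 14 (adds 28)
shortest-cost path #3: 2→7→5→6→4 push 11 @ unit cost 14 (adds 154)
total cost = 281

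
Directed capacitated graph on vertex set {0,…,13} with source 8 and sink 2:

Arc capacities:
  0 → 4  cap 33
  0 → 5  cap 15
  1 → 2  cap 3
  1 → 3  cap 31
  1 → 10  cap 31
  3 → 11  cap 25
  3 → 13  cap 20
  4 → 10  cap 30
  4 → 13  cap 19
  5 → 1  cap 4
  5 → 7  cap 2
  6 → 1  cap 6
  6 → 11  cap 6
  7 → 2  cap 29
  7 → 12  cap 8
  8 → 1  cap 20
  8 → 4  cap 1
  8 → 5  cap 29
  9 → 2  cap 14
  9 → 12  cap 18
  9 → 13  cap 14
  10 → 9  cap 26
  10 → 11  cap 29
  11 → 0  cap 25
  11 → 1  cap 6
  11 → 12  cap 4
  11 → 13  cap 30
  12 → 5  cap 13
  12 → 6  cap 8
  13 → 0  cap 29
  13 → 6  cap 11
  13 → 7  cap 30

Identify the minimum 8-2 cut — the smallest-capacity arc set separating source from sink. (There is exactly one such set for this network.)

Min-cut arcs: {(5,1), (5,7), (8,1), (8,4)} (total capacity 27)

augment #1: 8→1→2 push 3
augment #2: 8→5→7→2 push 2
augment #3: 8→1→10→9→2 push 14
augment #4: 8→4→13→7→2 push 1
augment #5: 8→1→3→13→7→2 push 3
augment #6: 8→5→1→3→13→7→2 push 4
max flow = 27; residual-reachable set from 8 gives S-side
cut edges (S→T): {(5,1), (5,7), (8,1), (8,4)} total cap 27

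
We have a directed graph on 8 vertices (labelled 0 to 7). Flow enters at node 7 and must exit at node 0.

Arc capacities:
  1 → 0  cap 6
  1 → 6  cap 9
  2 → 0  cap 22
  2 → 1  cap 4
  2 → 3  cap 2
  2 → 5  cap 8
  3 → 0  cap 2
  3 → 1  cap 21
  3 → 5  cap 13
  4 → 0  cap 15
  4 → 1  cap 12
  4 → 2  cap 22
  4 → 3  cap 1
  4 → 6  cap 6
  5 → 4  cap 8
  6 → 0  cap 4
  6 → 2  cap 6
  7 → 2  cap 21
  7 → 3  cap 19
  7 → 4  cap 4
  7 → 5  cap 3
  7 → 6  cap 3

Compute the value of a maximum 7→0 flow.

Maximum flow value: 46

augment #1: 7→2→0 bottleneck 21, total now 21
augment #2: 7→3→0 bottleneck 2, total now 23
augment #3: 7→4→0 bottleneck 4, total now 27
augment #4: 7→6→0 bottleneck 3, total now 30
augment #5: 7→3→1→0 bottleneck 6, total now 36
augment #6: 7→5→4→0 bottleneck 3, total now 39
augment #7: 7→3→1→6→0 bottleneck 1, total now 40
augment #8: 7→3→5→4→0 bottleneck 5, total now 45
augment #9: 7→3→1→6→2→0 bottleneck 1, total now 46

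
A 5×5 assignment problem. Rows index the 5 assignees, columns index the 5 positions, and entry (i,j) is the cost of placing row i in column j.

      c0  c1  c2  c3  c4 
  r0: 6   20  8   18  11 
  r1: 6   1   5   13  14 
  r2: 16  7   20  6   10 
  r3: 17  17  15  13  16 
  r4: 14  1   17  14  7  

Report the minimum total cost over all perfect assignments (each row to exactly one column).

Minimum assignment cost: 34

optimal assignment: row0→col0 (cost 6), row1→col2 (cost 5), row2→col3 (cost 6), row3→col4 (cost 16), row4→col1 (cost 1)
total = 6 + 5 + 6 + 16 + 1 = 34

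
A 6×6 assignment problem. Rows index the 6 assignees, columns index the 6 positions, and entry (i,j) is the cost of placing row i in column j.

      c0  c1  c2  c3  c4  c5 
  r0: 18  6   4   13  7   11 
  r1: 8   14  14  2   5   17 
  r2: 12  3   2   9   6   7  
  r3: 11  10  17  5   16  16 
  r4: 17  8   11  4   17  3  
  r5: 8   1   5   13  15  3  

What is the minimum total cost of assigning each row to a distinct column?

one of 2 optimal assignments: row0→col4 (cost 7), row1→col0 (cost 8), row2→col2 (cost 2), row3→col3 (cost 5), row4→col5 (cost 3), row5→col1 (cost 1)
total = 7 + 8 + 2 + 5 + 3 + 1 = 26

Minimum assignment cost: 26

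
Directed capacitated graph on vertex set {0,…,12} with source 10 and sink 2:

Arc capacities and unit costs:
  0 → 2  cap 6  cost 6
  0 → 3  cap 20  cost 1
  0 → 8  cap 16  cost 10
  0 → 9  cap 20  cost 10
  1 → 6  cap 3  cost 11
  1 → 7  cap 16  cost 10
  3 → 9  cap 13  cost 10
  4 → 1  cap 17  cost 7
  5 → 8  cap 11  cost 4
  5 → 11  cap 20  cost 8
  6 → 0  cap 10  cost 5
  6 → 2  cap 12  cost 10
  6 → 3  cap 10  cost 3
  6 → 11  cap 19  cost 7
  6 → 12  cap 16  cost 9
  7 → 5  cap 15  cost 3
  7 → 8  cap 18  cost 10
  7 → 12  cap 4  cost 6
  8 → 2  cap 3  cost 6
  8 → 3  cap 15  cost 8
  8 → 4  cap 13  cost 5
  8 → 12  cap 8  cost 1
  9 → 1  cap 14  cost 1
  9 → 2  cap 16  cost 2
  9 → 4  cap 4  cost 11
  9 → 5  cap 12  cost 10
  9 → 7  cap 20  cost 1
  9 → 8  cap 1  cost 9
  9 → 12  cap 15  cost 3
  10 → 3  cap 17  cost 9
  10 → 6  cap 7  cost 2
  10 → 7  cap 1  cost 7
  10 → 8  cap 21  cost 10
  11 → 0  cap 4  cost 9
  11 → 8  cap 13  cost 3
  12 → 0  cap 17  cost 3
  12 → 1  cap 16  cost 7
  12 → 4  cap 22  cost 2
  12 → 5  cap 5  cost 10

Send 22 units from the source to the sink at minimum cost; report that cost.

shortest-cost path #1: 10→6→2 push 7 @ unit cost 12 (adds 84)
shortest-cost path #2: 10→8→2 push 3 @ unit cost 16 (adds 48)
shortest-cost path #3: 10→8→12→0→2 push 6 @ unit cost 20 (adds 120)
shortest-cost path #4: 10→3→9→2 push 6 @ unit cost 21 (adds 126)
total cost = 378

Minimum cost for 22 units: 378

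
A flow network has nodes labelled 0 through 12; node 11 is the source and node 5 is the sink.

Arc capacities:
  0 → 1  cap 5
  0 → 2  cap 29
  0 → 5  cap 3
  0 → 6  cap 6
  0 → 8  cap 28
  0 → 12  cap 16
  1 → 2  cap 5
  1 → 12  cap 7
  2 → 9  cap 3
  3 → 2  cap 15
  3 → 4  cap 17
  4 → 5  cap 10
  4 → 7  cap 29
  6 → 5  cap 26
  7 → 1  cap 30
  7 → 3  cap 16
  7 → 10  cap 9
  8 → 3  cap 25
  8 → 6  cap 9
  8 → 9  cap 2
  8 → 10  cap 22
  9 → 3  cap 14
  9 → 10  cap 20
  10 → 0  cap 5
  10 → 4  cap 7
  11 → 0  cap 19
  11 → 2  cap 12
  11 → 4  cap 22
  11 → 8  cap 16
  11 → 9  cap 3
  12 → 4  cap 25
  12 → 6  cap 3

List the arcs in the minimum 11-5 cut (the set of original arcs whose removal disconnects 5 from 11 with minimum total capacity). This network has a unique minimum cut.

Min-cut arcs: {(0,5), (0,6), (4,5), (8,6), (12,6)} (total capacity 31)

augment #1: 11→0→5 push 3
augment #2: 11→4→5 push 10
augment #3: 11→0→6→5 push 6
augment #4: 11→8→6→5 push 9
augment #5: 11→0→12→6→5 push 3
max flow = 31; residual-reachable set from 11 gives S-side
cut edges (S→T): {(0,5), (0,6), (4,5), (8,6), (12,6)} total cap 31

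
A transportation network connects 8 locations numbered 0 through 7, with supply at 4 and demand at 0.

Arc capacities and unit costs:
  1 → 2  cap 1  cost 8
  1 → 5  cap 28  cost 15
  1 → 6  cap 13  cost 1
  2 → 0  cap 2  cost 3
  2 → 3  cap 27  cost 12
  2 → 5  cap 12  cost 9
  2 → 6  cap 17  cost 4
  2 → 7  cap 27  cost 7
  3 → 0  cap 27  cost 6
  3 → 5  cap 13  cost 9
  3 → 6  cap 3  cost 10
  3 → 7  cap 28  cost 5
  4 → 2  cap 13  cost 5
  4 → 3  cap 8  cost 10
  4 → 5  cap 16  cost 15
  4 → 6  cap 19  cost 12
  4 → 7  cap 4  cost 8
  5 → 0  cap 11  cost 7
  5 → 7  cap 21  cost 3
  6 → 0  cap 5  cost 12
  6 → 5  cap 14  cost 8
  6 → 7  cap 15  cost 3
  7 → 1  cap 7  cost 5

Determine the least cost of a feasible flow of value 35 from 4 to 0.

shortest-cost path #1: 4→2→0 push 2 @ unit cost 8 (adds 16)
shortest-cost path #2: 4→3→0 push 8 @ unit cost 16 (adds 128)
shortest-cost path #3: 4→2→5→0 push 11 @ unit cost 21 (adds 231)
shortest-cost path #4: 4→5→2→6→0 push 5 @ unit cost 22 (adds 110)
shortest-cost path #5: 4→5→2→3→0 push 6 @ unit cost 24 (adds 144)
shortest-cost path #6: 4→6→2→3→0 push 3 @ unit cost 26 (adds 78)
total cost = 707

Minimum cost for 35 units: 707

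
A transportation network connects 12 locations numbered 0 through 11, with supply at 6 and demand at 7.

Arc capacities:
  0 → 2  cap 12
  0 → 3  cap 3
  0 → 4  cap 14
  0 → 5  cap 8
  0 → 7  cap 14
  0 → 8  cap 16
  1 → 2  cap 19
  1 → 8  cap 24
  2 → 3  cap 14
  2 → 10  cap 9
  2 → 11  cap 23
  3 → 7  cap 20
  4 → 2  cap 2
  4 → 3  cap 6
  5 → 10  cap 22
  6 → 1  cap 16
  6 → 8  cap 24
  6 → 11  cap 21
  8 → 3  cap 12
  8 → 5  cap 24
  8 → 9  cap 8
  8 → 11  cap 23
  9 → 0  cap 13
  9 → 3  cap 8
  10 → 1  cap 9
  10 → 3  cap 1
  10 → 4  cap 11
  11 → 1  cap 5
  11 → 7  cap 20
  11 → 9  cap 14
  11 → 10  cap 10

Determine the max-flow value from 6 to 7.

Maximum flow value: 53

augment #1: 6→11→7 bottleneck 20, total now 20
augment #2: 6→8→3→7 bottleneck 12, total now 32
augment #3: 6→1→2→3→7 bottleneck 8, total now 40
augment #4: 6→8→9→0→7 bottleneck 8, total now 48
augment #5: 6→11→9→0→7 bottleneck 1, total now 49
augment #6: 6→8→11→9→0→7 bottleneck 4, total now 53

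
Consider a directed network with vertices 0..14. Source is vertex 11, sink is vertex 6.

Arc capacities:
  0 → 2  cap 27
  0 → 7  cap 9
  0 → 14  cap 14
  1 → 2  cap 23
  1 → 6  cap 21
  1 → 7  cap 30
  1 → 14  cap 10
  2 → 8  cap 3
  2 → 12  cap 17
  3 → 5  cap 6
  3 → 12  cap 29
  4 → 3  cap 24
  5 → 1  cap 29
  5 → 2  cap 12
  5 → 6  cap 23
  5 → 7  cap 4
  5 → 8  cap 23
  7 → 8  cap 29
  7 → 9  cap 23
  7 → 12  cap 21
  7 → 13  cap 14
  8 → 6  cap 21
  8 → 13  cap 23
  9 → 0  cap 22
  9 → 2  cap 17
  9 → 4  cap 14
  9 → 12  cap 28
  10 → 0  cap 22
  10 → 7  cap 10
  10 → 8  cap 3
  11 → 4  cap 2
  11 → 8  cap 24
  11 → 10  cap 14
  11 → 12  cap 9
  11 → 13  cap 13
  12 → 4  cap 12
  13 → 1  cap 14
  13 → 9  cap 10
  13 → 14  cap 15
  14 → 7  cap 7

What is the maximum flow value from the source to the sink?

Maximum flow value: 41

augment #1: 11→8→6 bottleneck 21, total now 21
augment #2: 11→13→1→6 bottleneck 13, total now 34
augment #3: 11→4→3→5→6 bottleneck 2, total now 36
augment #4: 11→8→13→1→6 bottleneck 1, total now 37
augment #5: 11→12→4→3→5→6 bottleneck 4, total now 41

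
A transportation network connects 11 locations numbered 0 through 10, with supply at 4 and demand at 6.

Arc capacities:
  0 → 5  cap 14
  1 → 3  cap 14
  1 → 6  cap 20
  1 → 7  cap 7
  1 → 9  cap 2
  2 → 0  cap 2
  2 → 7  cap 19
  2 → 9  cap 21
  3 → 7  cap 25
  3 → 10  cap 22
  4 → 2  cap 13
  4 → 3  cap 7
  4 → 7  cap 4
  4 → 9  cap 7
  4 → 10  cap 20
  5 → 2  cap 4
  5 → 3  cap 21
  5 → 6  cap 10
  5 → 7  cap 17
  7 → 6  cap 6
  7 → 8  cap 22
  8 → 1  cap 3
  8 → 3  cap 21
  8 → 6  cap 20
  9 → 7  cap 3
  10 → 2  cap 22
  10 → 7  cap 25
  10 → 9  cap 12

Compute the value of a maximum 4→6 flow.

augment #1: 4→7→6 bottleneck 4, total now 4
augment #2: 4→2→7→6 bottleneck 2, total now 6
augment #3: 4→2→0→5→6 bottleneck 2, total now 8
augment #4: 4→2→7→8→6 bottleneck 9, total now 17
augment #5: 4→3→7→8→6 bottleneck 7, total now 24
augment #6: 4→9→7→8→6 bottleneck 3, total now 27
augment #7: 4→10→7→8→6 bottleneck 1, total now 28
augment #8: 4→10→7→8→1→6 bottleneck 2, total now 30

Maximum flow value: 30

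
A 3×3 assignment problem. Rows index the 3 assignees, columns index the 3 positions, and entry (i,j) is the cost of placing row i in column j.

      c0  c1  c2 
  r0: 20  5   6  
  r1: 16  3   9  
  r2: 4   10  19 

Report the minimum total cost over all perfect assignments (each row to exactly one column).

Minimum assignment cost: 13

optimal assignment: row0→col2 (cost 6), row1→col1 (cost 3), row2→col0 (cost 4)
total = 6 + 3 + 4 = 13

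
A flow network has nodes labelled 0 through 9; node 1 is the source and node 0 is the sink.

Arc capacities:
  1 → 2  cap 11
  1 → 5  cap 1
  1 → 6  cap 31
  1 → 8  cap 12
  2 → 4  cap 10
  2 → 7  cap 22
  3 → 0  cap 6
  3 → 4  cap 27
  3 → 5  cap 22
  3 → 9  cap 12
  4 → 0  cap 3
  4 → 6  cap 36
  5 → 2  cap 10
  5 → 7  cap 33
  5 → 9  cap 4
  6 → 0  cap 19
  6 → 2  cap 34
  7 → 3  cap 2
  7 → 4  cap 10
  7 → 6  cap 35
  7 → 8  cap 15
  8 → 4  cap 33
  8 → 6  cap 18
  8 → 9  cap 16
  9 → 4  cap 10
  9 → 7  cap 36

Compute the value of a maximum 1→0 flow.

Maximum flow value: 24

augment #1: 1→6→0 bottleneck 19, total now 19
augment #2: 1→2→4→0 bottleneck 3, total now 22
augment #3: 1→2→7→3→0 bottleneck 2, total now 24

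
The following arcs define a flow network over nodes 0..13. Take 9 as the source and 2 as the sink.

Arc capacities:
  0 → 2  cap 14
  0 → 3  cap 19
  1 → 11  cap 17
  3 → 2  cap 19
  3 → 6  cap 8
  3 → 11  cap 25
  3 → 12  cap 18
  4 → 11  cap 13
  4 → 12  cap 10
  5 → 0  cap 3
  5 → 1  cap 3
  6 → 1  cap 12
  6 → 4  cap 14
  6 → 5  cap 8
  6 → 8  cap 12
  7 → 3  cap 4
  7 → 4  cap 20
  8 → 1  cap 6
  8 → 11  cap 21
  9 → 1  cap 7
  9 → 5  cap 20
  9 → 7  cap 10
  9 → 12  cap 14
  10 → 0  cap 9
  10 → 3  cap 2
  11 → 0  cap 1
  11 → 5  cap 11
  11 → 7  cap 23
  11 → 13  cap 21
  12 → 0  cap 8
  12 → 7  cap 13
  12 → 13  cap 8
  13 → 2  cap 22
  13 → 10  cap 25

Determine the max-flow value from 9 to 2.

Maximum flow value: 37

augment #1: 9→5→0→2 bottleneck 3, total now 3
augment #2: 9→7→3→2 bottleneck 4, total now 7
augment #3: 9→12→0→2 bottleneck 8, total now 15
augment #4: 9→12→13→2 bottleneck 6, total now 21
augment #5: 9→1→11→0→2 bottleneck 1, total now 22
augment #6: 9→1→11→13→2 bottleneck 6, total now 28
augment #7: 9→5→1→11→13→2 bottleneck 3, total now 31
augment #8: 9→7→4→11→13→2 bottleneck 6, total now 37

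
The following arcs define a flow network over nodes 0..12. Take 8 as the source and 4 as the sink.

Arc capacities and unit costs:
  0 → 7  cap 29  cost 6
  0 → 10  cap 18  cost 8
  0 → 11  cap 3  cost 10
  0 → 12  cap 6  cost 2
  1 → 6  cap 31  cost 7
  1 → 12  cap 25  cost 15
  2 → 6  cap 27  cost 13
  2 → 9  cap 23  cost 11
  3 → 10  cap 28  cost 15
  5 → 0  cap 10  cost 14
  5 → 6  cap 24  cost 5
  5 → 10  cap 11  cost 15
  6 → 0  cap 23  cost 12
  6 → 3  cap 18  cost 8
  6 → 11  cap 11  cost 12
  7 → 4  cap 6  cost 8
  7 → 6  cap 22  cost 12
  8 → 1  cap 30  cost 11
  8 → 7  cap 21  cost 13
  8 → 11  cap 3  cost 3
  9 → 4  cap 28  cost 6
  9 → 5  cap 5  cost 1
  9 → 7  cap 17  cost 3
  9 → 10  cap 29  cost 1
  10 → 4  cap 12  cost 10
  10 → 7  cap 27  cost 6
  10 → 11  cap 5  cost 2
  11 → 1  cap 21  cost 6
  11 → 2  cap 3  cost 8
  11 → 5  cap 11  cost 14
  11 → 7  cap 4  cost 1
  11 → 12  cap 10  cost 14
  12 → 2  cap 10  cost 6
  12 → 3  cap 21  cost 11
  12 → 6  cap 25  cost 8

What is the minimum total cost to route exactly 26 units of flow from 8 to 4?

shortest-cost path #1: 8→11→7→4 push 3 @ unit cost 12 (adds 36)
shortest-cost path #2: 8→7→4 push 3 @ unit cost 21 (adds 63)
shortest-cost path #3: 8→7→11→2→9→4 push 3 @ unit cost 37 (adds 111)
shortest-cost path #4: 8→1→6→0→10→4 push 12 @ unit cost 48 (adds 576)
shortest-cost path #5: 8→1→12→2→9→4 push 5 @ unit cost 49 (adds 245)
total cost = 1031

Minimum cost for 26 units: 1031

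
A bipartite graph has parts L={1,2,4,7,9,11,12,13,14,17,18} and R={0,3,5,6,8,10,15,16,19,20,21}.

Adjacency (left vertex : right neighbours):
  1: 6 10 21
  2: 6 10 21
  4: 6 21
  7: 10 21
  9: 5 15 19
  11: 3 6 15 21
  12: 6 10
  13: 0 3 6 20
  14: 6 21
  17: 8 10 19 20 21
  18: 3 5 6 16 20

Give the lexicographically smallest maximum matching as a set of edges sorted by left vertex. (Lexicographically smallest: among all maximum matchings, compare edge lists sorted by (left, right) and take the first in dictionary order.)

|M| = 8 (so the lex-smallest maximum matching has 8 edges)
process left vertices in ascending order; for each, take the smallest-labelled available neighbour that still permits 8 edges overall, or leave it unmatched if none does
lex-smallest matching: {1-6, 2-10, 4-21, 9-5, 11-3, 13-0, 17-8, 18-16}

Lex-smallest maximum matching: {(1,6), (2,10), (4,21), (9,5), (11,3), (13,0), (17,8), (18,16)}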